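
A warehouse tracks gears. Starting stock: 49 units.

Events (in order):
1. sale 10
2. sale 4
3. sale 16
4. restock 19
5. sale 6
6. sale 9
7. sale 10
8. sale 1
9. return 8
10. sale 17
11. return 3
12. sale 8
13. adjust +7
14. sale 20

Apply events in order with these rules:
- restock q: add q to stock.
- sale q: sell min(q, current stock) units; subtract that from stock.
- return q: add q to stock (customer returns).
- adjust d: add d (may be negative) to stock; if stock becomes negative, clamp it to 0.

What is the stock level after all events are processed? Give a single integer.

Processing events:
Start: stock = 49
  Event 1 (sale 10): sell min(10,49)=10. stock: 49 - 10 = 39. total_sold = 10
  Event 2 (sale 4): sell min(4,39)=4. stock: 39 - 4 = 35. total_sold = 14
  Event 3 (sale 16): sell min(16,35)=16. stock: 35 - 16 = 19. total_sold = 30
  Event 4 (restock 19): 19 + 19 = 38
  Event 5 (sale 6): sell min(6,38)=6. stock: 38 - 6 = 32. total_sold = 36
  Event 6 (sale 9): sell min(9,32)=9. stock: 32 - 9 = 23. total_sold = 45
  Event 7 (sale 10): sell min(10,23)=10. stock: 23 - 10 = 13. total_sold = 55
  Event 8 (sale 1): sell min(1,13)=1. stock: 13 - 1 = 12. total_sold = 56
  Event 9 (return 8): 12 + 8 = 20
  Event 10 (sale 17): sell min(17,20)=17. stock: 20 - 17 = 3. total_sold = 73
  Event 11 (return 3): 3 + 3 = 6
  Event 12 (sale 8): sell min(8,6)=6. stock: 6 - 6 = 0. total_sold = 79
  Event 13 (adjust +7): 0 + 7 = 7
  Event 14 (sale 20): sell min(20,7)=7. stock: 7 - 7 = 0. total_sold = 86
Final: stock = 0, total_sold = 86

Answer: 0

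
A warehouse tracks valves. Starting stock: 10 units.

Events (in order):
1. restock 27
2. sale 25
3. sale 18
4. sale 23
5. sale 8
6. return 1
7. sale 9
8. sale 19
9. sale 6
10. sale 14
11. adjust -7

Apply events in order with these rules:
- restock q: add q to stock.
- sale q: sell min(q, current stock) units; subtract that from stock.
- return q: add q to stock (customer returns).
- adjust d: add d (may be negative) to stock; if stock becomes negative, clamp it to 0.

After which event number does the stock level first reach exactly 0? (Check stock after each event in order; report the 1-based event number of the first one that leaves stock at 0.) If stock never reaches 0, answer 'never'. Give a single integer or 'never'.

Answer: 3

Derivation:
Processing events:
Start: stock = 10
  Event 1 (restock 27): 10 + 27 = 37
  Event 2 (sale 25): sell min(25,37)=25. stock: 37 - 25 = 12. total_sold = 25
  Event 3 (sale 18): sell min(18,12)=12. stock: 12 - 12 = 0. total_sold = 37
  Event 4 (sale 23): sell min(23,0)=0. stock: 0 - 0 = 0. total_sold = 37
  Event 5 (sale 8): sell min(8,0)=0. stock: 0 - 0 = 0. total_sold = 37
  Event 6 (return 1): 0 + 1 = 1
  Event 7 (sale 9): sell min(9,1)=1. stock: 1 - 1 = 0. total_sold = 38
  Event 8 (sale 19): sell min(19,0)=0. stock: 0 - 0 = 0. total_sold = 38
  Event 9 (sale 6): sell min(6,0)=0. stock: 0 - 0 = 0. total_sold = 38
  Event 10 (sale 14): sell min(14,0)=0. stock: 0 - 0 = 0. total_sold = 38
  Event 11 (adjust -7): 0 + -7 = 0 (clamped to 0)
Final: stock = 0, total_sold = 38

First zero at event 3.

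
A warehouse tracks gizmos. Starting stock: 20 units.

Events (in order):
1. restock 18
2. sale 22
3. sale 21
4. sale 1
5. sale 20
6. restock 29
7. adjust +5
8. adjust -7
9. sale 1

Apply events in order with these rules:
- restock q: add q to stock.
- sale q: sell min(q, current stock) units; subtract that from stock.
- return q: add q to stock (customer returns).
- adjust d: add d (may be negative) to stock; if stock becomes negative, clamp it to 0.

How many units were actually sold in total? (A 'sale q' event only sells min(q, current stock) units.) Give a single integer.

Processing events:
Start: stock = 20
  Event 1 (restock 18): 20 + 18 = 38
  Event 2 (sale 22): sell min(22,38)=22. stock: 38 - 22 = 16. total_sold = 22
  Event 3 (sale 21): sell min(21,16)=16. stock: 16 - 16 = 0. total_sold = 38
  Event 4 (sale 1): sell min(1,0)=0. stock: 0 - 0 = 0. total_sold = 38
  Event 5 (sale 20): sell min(20,0)=0. stock: 0 - 0 = 0. total_sold = 38
  Event 6 (restock 29): 0 + 29 = 29
  Event 7 (adjust +5): 29 + 5 = 34
  Event 8 (adjust -7): 34 + -7 = 27
  Event 9 (sale 1): sell min(1,27)=1. stock: 27 - 1 = 26. total_sold = 39
Final: stock = 26, total_sold = 39

Answer: 39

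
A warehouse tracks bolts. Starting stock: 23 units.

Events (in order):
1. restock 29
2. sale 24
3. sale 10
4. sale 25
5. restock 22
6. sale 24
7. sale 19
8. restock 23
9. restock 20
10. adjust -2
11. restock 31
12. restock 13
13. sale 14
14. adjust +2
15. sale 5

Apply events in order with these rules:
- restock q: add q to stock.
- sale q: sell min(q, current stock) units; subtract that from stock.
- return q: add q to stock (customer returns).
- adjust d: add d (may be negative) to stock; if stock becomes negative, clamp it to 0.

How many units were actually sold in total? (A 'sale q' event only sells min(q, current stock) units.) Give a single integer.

Answer: 93

Derivation:
Processing events:
Start: stock = 23
  Event 1 (restock 29): 23 + 29 = 52
  Event 2 (sale 24): sell min(24,52)=24. stock: 52 - 24 = 28. total_sold = 24
  Event 3 (sale 10): sell min(10,28)=10. stock: 28 - 10 = 18. total_sold = 34
  Event 4 (sale 25): sell min(25,18)=18. stock: 18 - 18 = 0. total_sold = 52
  Event 5 (restock 22): 0 + 22 = 22
  Event 6 (sale 24): sell min(24,22)=22. stock: 22 - 22 = 0. total_sold = 74
  Event 7 (sale 19): sell min(19,0)=0. stock: 0 - 0 = 0. total_sold = 74
  Event 8 (restock 23): 0 + 23 = 23
  Event 9 (restock 20): 23 + 20 = 43
  Event 10 (adjust -2): 43 + -2 = 41
  Event 11 (restock 31): 41 + 31 = 72
  Event 12 (restock 13): 72 + 13 = 85
  Event 13 (sale 14): sell min(14,85)=14. stock: 85 - 14 = 71. total_sold = 88
  Event 14 (adjust +2): 71 + 2 = 73
  Event 15 (sale 5): sell min(5,73)=5. stock: 73 - 5 = 68. total_sold = 93
Final: stock = 68, total_sold = 93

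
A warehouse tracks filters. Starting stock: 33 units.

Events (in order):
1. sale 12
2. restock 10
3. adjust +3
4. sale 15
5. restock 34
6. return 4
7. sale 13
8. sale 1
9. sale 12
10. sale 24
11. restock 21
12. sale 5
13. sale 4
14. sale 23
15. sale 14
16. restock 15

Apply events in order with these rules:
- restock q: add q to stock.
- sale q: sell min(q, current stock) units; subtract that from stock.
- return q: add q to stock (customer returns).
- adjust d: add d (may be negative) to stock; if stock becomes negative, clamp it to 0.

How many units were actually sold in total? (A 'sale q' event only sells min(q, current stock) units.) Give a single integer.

Processing events:
Start: stock = 33
  Event 1 (sale 12): sell min(12,33)=12. stock: 33 - 12 = 21. total_sold = 12
  Event 2 (restock 10): 21 + 10 = 31
  Event 3 (adjust +3): 31 + 3 = 34
  Event 4 (sale 15): sell min(15,34)=15. stock: 34 - 15 = 19. total_sold = 27
  Event 5 (restock 34): 19 + 34 = 53
  Event 6 (return 4): 53 + 4 = 57
  Event 7 (sale 13): sell min(13,57)=13. stock: 57 - 13 = 44. total_sold = 40
  Event 8 (sale 1): sell min(1,44)=1. stock: 44 - 1 = 43. total_sold = 41
  Event 9 (sale 12): sell min(12,43)=12. stock: 43 - 12 = 31. total_sold = 53
  Event 10 (sale 24): sell min(24,31)=24. stock: 31 - 24 = 7. total_sold = 77
  Event 11 (restock 21): 7 + 21 = 28
  Event 12 (sale 5): sell min(5,28)=5. stock: 28 - 5 = 23. total_sold = 82
  Event 13 (sale 4): sell min(4,23)=4. stock: 23 - 4 = 19. total_sold = 86
  Event 14 (sale 23): sell min(23,19)=19. stock: 19 - 19 = 0. total_sold = 105
  Event 15 (sale 14): sell min(14,0)=0. stock: 0 - 0 = 0. total_sold = 105
  Event 16 (restock 15): 0 + 15 = 15
Final: stock = 15, total_sold = 105

Answer: 105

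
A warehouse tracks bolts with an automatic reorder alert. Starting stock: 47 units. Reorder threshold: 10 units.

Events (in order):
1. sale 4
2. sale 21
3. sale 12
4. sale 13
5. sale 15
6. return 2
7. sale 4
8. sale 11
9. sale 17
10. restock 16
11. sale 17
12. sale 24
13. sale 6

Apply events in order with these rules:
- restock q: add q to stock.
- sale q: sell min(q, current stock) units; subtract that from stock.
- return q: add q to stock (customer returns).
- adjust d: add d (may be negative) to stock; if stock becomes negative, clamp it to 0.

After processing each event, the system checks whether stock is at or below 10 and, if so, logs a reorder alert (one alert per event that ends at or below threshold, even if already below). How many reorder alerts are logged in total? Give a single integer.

Processing events:
Start: stock = 47
  Event 1 (sale 4): sell min(4,47)=4. stock: 47 - 4 = 43. total_sold = 4
  Event 2 (sale 21): sell min(21,43)=21. stock: 43 - 21 = 22. total_sold = 25
  Event 3 (sale 12): sell min(12,22)=12. stock: 22 - 12 = 10. total_sold = 37
  Event 4 (sale 13): sell min(13,10)=10. stock: 10 - 10 = 0. total_sold = 47
  Event 5 (sale 15): sell min(15,0)=0. stock: 0 - 0 = 0. total_sold = 47
  Event 6 (return 2): 0 + 2 = 2
  Event 7 (sale 4): sell min(4,2)=2. stock: 2 - 2 = 0. total_sold = 49
  Event 8 (sale 11): sell min(11,0)=0. stock: 0 - 0 = 0. total_sold = 49
  Event 9 (sale 17): sell min(17,0)=0. stock: 0 - 0 = 0. total_sold = 49
  Event 10 (restock 16): 0 + 16 = 16
  Event 11 (sale 17): sell min(17,16)=16. stock: 16 - 16 = 0. total_sold = 65
  Event 12 (sale 24): sell min(24,0)=0. stock: 0 - 0 = 0. total_sold = 65
  Event 13 (sale 6): sell min(6,0)=0. stock: 0 - 0 = 0. total_sold = 65
Final: stock = 0, total_sold = 65

Checking against threshold 10:
  After event 1: stock=43 > 10
  After event 2: stock=22 > 10
  After event 3: stock=10 <= 10 -> ALERT
  After event 4: stock=0 <= 10 -> ALERT
  After event 5: stock=0 <= 10 -> ALERT
  After event 6: stock=2 <= 10 -> ALERT
  After event 7: stock=0 <= 10 -> ALERT
  After event 8: stock=0 <= 10 -> ALERT
  After event 9: stock=0 <= 10 -> ALERT
  After event 10: stock=16 > 10
  After event 11: stock=0 <= 10 -> ALERT
  After event 12: stock=0 <= 10 -> ALERT
  After event 13: stock=0 <= 10 -> ALERT
Alert events: [3, 4, 5, 6, 7, 8, 9, 11, 12, 13]. Count = 10

Answer: 10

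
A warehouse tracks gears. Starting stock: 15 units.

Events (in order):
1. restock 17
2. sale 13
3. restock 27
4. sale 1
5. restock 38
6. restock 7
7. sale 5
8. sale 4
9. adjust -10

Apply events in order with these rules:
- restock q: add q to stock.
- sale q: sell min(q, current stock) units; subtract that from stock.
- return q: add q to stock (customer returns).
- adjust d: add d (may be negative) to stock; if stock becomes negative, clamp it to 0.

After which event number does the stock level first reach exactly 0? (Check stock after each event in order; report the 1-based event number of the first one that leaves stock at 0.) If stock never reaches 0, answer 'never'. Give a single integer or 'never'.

Answer: never

Derivation:
Processing events:
Start: stock = 15
  Event 1 (restock 17): 15 + 17 = 32
  Event 2 (sale 13): sell min(13,32)=13. stock: 32 - 13 = 19. total_sold = 13
  Event 3 (restock 27): 19 + 27 = 46
  Event 4 (sale 1): sell min(1,46)=1. stock: 46 - 1 = 45. total_sold = 14
  Event 5 (restock 38): 45 + 38 = 83
  Event 6 (restock 7): 83 + 7 = 90
  Event 7 (sale 5): sell min(5,90)=5. stock: 90 - 5 = 85. total_sold = 19
  Event 8 (sale 4): sell min(4,85)=4. stock: 85 - 4 = 81. total_sold = 23
  Event 9 (adjust -10): 81 + -10 = 71
Final: stock = 71, total_sold = 23

Stock never reaches 0.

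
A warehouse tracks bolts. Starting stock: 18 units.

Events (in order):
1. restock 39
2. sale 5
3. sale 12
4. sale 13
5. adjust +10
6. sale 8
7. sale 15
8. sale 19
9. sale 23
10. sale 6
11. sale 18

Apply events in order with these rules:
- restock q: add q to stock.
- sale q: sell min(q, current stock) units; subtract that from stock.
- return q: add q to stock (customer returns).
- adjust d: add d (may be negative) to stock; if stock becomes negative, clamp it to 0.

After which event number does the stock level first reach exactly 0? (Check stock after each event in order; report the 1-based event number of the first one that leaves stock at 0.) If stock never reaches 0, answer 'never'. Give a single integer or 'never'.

Processing events:
Start: stock = 18
  Event 1 (restock 39): 18 + 39 = 57
  Event 2 (sale 5): sell min(5,57)=5. stock: 57 - 5 = 52. total_sold = 5
  Event 3 (sale 12): sell min(12,52)=12. stock: 52 - 12 = 40. total_sold = 17
  Event 4 (sale 13): sell min(13,40)=13. stock: 40 - 13 = 27. total_sold = 30
  Event 5 (adjust +10): 27 + 10 = 37
  Event 6 (sale 8): sell min(8,37)=8. stock: 37 - 8 = 29. total_sold = 38
  Event 7 (sale 15): sell min(15,29)=15. stock: 29 - 15 = 14. total_sold = 53
  Event 8 (sale 19): sell min(19,14)=14. stock: 14 - 14 = 0. total_sold = 67
  Event 9 (sale 23): sell min(23,0)=0. stock: 0 - 0 = 0. total_sold = 67
  Event 10 (sale 6): sell min(6,0)=0. stock: 0 - 0 = 0. total_sold = 67
  Event 11 (sale 18): sell min(18,0)=0. stock: 0 - 0 = 0. total_sold = 67
Final: stock = 0, total_sold = 67

First zero at event 8.

Answer: 8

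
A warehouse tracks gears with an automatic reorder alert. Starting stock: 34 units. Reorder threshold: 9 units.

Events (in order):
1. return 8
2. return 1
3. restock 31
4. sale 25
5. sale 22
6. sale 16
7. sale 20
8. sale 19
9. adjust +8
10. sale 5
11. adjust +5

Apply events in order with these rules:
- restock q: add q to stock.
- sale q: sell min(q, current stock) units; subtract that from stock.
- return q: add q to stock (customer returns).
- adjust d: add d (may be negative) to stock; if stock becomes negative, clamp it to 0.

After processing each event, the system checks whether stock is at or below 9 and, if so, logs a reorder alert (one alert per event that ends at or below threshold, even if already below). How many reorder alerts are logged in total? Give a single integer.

Answer: 5

Derivation:
Processing events:
Start: stock = 34
  Event 1 (return 8): 34 + 8 = 42
  Event 2 (return 1): 42 + 1 = 43
  Event 3 (restock 31): 43 + 31 = 74
  Event 4 (sale 25): sell min(25,74)=25. stock: 74 - 25 = 49. total_sold = 25
  Event 5 (sale 22): sell min(22,49)=22. stock: 49 - 22 = 27. total_sold = 47
  Event 6 (sale 16): sell min(16,27)=16. stock: 27 - 16 = 11. total_sold = 63
  Event 7 (sale 20): sell min(20,11)=11. stock: 11 - 11 = 0. total_sold = 74
  Event 8 (sale 19): sell min(19,0)=0. stock: 0 - 0 = 0. total_sold = 74
  Event 9 (adjust +8): 0 + 8 = 8
  Event 10 (sale 5): sell min(5,8)=5. stock: 8 - 5 = 3. total_sold = 79
  Event 11 (adjust +5): 3 + 5 = 8
Final: stock = 8, total_sold = 79

Checking against threshold 9:
  After event 1: stock=42 > 9
  After event 2: stock=43 > 9
  After event 3: stock=74 > 9
  After event 4: stock=49 > 9
  After event 5: stock=27 > 9
  After event 6: stock=11 > 9
  After event 7: stock=0 <= 9 -> ALERT
  After event 8: stock=0 <= 9 -> ALERT
  After event 9: stock=8 <= 9 -> ALERT
  After event 10: stock=3 <= 9 -> ALERT
  After event 11: stock=8 <= 9 -> ALERT
Alert events: [7, 8, 9, 10, 11]. Count = 5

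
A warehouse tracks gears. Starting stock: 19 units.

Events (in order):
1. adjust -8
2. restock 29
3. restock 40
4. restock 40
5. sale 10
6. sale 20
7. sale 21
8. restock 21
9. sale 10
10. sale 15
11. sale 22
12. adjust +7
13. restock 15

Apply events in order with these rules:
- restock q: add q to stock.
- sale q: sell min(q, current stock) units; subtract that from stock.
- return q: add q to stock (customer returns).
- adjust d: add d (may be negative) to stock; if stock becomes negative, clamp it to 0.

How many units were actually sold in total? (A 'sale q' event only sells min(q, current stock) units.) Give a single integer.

Processing events:
Start: stock = 19
  Event 1 (adjust -8): 19 + -8 = 11
  Event 2 (restock 29): 11 + 29 = 40
  Event 3 (restock 40): 40 + 40 = 80
  Event 4 (restock 40): 80 + 40 = 120
  Event 5 (sale 10): sell min(10,120)=10. stock: 120 - 10 = 110. total_sold = 10
  Event 6 (sale 20): sell min(20,110)=20. stock: 110 - 20 = 90. total_sold = 30
  Event 7 (sale 21): sell min(21,90)=21. stock: 90 - 21 = 69. total_sold = 51
  Event 8 (restock 21): 69 + 21 = 90
  Event 9 (sale 10): sell min(10,90)=10. stock: 90 - 10 = 80. total_sold = 61
  Event 10 (sale 15): sell min(15,80)=15. stock: 80 - 15 = 65. total_sold = 76
  Event 11 (sale 22): sell min(22,65)=22. stock: 65 - 22 = 43. total_sold = 98
  Event 12 (adjust +7): 43 + 7 = 50
  Event 13 (restock 15): 50 + 15 = 65
Final: stock = 65, total_sold = 98

Answer: 98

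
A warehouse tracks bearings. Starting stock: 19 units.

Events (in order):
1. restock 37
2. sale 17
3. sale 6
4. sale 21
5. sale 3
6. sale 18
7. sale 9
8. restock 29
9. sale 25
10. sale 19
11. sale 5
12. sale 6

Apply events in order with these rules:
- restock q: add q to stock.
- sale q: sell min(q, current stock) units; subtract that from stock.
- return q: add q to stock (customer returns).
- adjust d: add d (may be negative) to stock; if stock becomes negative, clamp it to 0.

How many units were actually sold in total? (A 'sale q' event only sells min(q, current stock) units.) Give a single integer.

Processing events:
Start: stock = 19
  Event 1 (restock 37): 19 + 37 = 56
  Event 2 (sale 17): sell min(17,56)=17. stock: 56 - 17 = 39. total_sold = 17
  Event 3 (sale 6): sell min(6,39)=6. stock: 39 - 6 = 33. total_sold = 23
  Event 4 (sale 21): sell min(21,33)=21. stock: 33 - 21 = 12. total_sold = 44
  Event 5 (sale 3): sell min(3,12)=3. stock: 12 - 3 = 9. total_sold = 47
  Event 6 (sale 18): sell min(18,9)=9. stock: 9 - 9 = 0. total_sold = 56
  Event 7 (sale 9): sell min(9,0)=0. stock: 0 - 0 = 0. total_sold = 56
  Event 8 (restock 29): 0 + 29 = 29
  Event 9 (sale 25): sell min(25,29)=25. stock: 29 - 25 = 4. total_sold = 81
  Event 10 (sale 19): sell min(19,4)=4. stock: 4 - 4 = 0. total_sold = 85
  Event 11 (sale 5): sell min(5,0)=0. stock: 0 - 0 = 0. total_sold = 85
  Event 12 (sale 6): sell min(6,0)=0. stock: 0 - 0 = 0. total_sold = 85
Final: stock = 0, total_sold = 85

Answer: 85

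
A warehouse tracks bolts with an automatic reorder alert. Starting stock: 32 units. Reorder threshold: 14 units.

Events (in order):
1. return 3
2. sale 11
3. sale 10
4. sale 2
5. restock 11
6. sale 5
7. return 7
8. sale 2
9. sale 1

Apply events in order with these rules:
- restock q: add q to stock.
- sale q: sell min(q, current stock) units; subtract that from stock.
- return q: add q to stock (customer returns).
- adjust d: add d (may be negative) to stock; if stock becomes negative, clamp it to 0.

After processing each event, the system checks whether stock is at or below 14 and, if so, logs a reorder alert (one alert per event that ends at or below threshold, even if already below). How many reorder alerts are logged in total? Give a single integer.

Processing events:
Start: stock = 32
  Event 1 (return 3): 32 + 3 = 35
  Event 2 (sale 11): sell min(11,35)=11. stock: 35 - 11 = 24. total_sold = 11
  Event 3 (sale 10): sell min(10,24)=10. stock: 24 - 10 = 14. total_sold = 21
  Event 4 (sale 2): sell min(2,14)=2. stock: 14 - 2 = 12. total_sold = 23
  Event 5 (restock 11): 12 + 11 = 23
  Event 6 (sale 5): sell min(5,23)=5. stock: 23 - 5 = 18. total_sold = 28
  Event 7 (return 7): 18 + 7 = 25
  Event 8 (sale 2): sell min(2,25)=2. stock: 25 - 2 = 23. total_sold = 30
  Event 9 (sale 1): sell min(1,23)=1. stock: 23 - 1 = 22. total_sold = 31
Final: stock = 22, total_sold = 31

Checking against threshold 14:
  After event 1: stock=35 > 14
  After event 2: stock=24 > 14
  After event 3: stock=14 <= 14 -> ALERT
  After event 4: stock=12 <= 14 -> ALERT
  After event 5: stock=23 > 14
  After event 6: stock=18 > 14
  After event 7: stock=25 > 14
  After event 8: stock=23 > 14
  After event 9: stock=22 > 14
Alert events: [3, 4]. Count = 2

Answer: 2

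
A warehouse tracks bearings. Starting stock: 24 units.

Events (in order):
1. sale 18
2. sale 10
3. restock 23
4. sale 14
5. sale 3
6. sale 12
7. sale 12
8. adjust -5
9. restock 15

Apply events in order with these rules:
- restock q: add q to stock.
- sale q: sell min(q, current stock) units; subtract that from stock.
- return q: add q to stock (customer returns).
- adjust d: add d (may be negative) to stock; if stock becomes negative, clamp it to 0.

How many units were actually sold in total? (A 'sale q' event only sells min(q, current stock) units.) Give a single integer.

Answer: 47

Derivation:
Processing events:
Start: stock = 24
  Event 1 (sale 18): sell min(18,24)=18. stock: 24 - 18 = 6. total_sold = 18
  Event 2 (sale 10): sell min(10,6)=6. stock: 6 - 6 = 0. total_sold = 24
  Event 3 (restock 23): 0 + 23 = 23
  Event 4 (sale 14): sell min(14,23)=14. stock: 23 - 14 = 9. total_sold = 38
  Event 5 (sale 3): sell min(3,9)=3. stock: 9 - 3 = 6. total_sold = 41
  Event 6 (sale 12): sell min(12,6)=6. stock: 6 - 6 = 0. total_sold = 47
  Event 7 (sale 12): sell min(12,0)=0. stock: 0 - 0 = 0. total_sold = 47
  Event 8 (adjust -5): 0 + -5 = 0 (clamped to 0)
  Event 9 (restock 15): 0 + 15 = 15
Final: stock = 15, total_sold = 47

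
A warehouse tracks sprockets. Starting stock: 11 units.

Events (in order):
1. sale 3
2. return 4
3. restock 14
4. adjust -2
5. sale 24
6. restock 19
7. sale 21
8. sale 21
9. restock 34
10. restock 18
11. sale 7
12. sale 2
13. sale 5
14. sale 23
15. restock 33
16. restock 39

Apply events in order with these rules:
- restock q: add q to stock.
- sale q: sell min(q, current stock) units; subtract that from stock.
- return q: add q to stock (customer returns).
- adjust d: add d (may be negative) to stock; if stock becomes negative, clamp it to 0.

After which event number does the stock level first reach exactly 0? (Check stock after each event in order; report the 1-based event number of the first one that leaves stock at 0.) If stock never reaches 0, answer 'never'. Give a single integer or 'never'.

Processing events:
Start: stock = 11
  Event 1 (sale 3): sell min(3,11)=3. stock: 11 - 3 = 8. total_sold = 3
  Event 2 (return 4): 8 + 4 = 12
  Event 3 (restock 14): 12 + 14 = 26
  Event 4 (adjust -2): 26 + -2 = 24
  Event 5 (sale 24): sell min(24,24)=24. stock: 24 - 24 = 0. total_sold = 27
  Event 6 (restock 19): 0 + 19 = 19
  Event 7 (sale 21): sell min(21,19)=19. stock: 19 - 19 = 0. total_sold = 46
  Event 8 (sale 21): sell min(21,0)=0. stock: 0 - 0 = 0. total_sold = 46
  Event 9 (restock 34): 0 + 34 = 34
  Event 10 (restock 18): 34 + 18 = 52
  Event 11 (sale 7): sell min(7,52)=7. stock: 52 - 7 = 45. total_sold = 53
  Event 12 (sale 2): sell min(2,45)=2. stock: 45 - 2 = 43. total_sold = 55
  Event 13 (sale 5): sell min(5,43)=5. stock: 43 - 5 = 38. total_sold = 60
  Event 14 (sale 23): sell min(23,38)=23. stock: 38 - 23 = 15. total_sold = 83
  Event 15 (restock 33): 15 + 33 = 48
  Event 16 (restock 39): 48 + 39 = 87
Final: stock = 87, total_sold = 83

First zero at event 5.

Answer: 5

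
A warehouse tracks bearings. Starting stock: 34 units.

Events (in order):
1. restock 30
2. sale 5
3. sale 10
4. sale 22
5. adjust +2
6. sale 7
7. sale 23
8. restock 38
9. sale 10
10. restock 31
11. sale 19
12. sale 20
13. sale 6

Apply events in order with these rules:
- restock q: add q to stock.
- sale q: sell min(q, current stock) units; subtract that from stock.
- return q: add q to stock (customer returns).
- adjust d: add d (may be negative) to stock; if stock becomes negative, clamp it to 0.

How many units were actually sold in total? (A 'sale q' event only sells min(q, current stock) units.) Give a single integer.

Answer: 121

Derivation:
Processing events:
Start: stock = 34
  Event 1 (restock 30): 34 + 30 = 64
  Event 2 (sale 5): sell min(5,64)=5. stock: 64 - 5 = 59. total_sold = 5
  Event 3 (sale 10): sell min(10,59)=10. stock: 59 - 10 = 49. total_sold = 15
  Event 4 (sale 22): sell min(22,49)=22. stock: 49 - 22 = 27. total_sold = 37
  Event 5 (adjust +2): 27 + 2 = 29
  Event 6 (sale 7): sell min(7,29)=7. stock: 29 - 7 = 22. total_sold = 44
  Event 7 (sale 23): sell min(23,22)=22. stock: 22 - 22 = 0. total_sold = 66
  Event 8 (restock 38): 0 + 38 = 38
  Event 9 (sale 10): sell min(10,38)=10. stock: 38 - 10 = 28. total_sold = 76
  Event 10 (restock 31): 28 + 31 = 59
  Event 11 (sale 19): sell min(19,59)=19. stock: 59 - 19 = 40. total_sold = 95
  Event 12 (sale 20): sell min(20,40)=20. stock: 40 - 20 = 20. total_sold = 115
  Event 13 (sale 6): sell min(6,20)=6. stock: 20 - 6 = 14. total_sold = 121
Final: stock = 14, total_sold = 121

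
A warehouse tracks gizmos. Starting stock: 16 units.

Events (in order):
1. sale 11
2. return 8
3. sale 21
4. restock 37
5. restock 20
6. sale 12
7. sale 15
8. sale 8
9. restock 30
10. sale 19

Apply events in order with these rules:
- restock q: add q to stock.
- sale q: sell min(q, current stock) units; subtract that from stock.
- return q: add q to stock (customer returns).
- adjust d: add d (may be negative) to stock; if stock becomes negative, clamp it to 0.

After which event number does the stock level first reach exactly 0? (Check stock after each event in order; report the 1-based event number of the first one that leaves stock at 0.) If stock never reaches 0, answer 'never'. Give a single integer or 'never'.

Answer: 3

Derivation:
Processing events:
Start: stock = 16
  Event 1 (sale 11): sell min(11,16)=11. stock: 16 - 11 = 5. total_sold = 11
  Event 2 (return 8): 5 + 8 = 13
  Event 3 (sale 21): sell min(21,13)=13. stock: 13 - 13 = 0. total_sold = 24
  Event 4 (restock 37): 0 + 37 = 37
  Event 5 (restock 20): 37 + 20 = 57
  Event 6 (sale 12): sell min(12,57)=12. stock: 57 - 12 = 45. total_sold = 36
  Event 7 (sale 15): sell min(15,45)=15. stock: 45 - 15 = 30. total_sold = 51
  Event 8 (sale 8): sell min(8,30)=8. stock: 30 - 8 = 22. total_sold = 59
  Event 9 (restock 30): 22 + 30 = 52
  Event 10 (sale 19): sell min(19,52)=19. stock: 52 - 19 = 33. total_sold = 78
Final: stock = 33, total_sold = 78

First zero at event 3.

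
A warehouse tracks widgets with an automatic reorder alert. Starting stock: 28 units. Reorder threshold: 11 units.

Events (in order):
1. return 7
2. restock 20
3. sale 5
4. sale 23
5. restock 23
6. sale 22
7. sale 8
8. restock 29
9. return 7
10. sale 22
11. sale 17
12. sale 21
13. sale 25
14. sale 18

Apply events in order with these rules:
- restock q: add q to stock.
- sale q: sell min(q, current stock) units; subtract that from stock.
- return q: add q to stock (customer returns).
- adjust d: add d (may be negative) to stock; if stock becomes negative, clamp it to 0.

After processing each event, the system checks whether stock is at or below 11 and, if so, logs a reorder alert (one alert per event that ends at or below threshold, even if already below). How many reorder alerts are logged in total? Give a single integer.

Answer: 3

Derivation:
Processing events:
Start: stock = 28
  Event 1 (return 7): 28 + 7 = 35
  Event 2 (restock 20): 35 + 20 = 55
  Event 3 (sale 5): sell min(5,55)=5. stock: 55 - 5 = 50. total_sold = 5
  Event 4 (sale 23): sell min(23,50)=23. stock: 50 - 23 = 27. total_sold = 28
  Event 5 (restock 23): 27 + 23 = 50
  Event 6 (sale 22): sell min(22,50)=22. stock: 50 - 22 = 28. total_sold = 50
  Event 7 (sale 8): sell min(8,28)=8. stock: 28 - 8 = 20. total_sold = 58
  Event 8 (restock 29): 20 + 29 = 49
  Event 9 (return 7): 49 + 7 = 56
  Event 10 (sale 22): sell min(22,56)=22. stock: 56 - 22 = 34. total_sold = 80
  Event 11 (sale 17): sell min(17,34)=17. stock: 34 - 17 = 17. total_sold = 97
  Event 12 (sale 21): sell min(21,17)=17. stock: 17 - 17 = 0. total_sold = 114
  Event 13 (sale 25): sell min(25,0)=0. stock: 0 - 0 = 0. total_sold = 114
  Event 14 (sale 18): sell min(18,0)=0. stock: 0 - 0 = 0. total_sold = 114
Final: stock = 0, total_sold = 114

Checking against threshold 11:
  After event 1: stock=35 > 11
  After event 2: stock=55 > 11
  After event 3: stock=50 > 11
  After event 4: stock=27 > 11
  After event 5: stock=50 > 11
  After event 6: stock=28 > 11
  After event 7: stock=20 > 11
  After event 8: stock=49 > 11
  After event 9: stock=56 > 11
  After event 10: stock=34 > 11
  After event 11: stock=17 > 11
  After event 12: stock=0 <= 11 -> ALERT
  After event 13: stock=0 <= 11 -> ALERT
  After event 14: stock=0 <= 11 -> ALERT
Alert events: [12, 13, 14]. Count = 3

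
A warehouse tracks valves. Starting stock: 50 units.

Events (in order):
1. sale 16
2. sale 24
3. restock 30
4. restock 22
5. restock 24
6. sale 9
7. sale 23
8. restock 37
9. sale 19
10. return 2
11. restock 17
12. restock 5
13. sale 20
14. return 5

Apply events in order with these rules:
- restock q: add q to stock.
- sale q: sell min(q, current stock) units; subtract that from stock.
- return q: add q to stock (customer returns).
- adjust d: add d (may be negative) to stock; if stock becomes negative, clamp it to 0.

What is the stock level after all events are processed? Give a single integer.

Processing events:
Start: stock = 50
  Event 1 (sale 16): sell min(16,50)=16. stock: 50 - 16 = 34. total_sold = 16
  Event 2 (sale 24): sell min(24,34)=24. stock: 34 - 24 = 10. total_sold = 40
  Event 3 (restock 30): 10 + 30 = 40
  Event 4 (restock 22): 40 + 22 = 62
  Event 5 (restock 24): 62 + 24 = 86
  Event 6 (sale 9): sell min(9,86)=9. stock: 86 - 9 = 77. total_sold = 49
  Event 7 (sale 23): sell min(23,77)=23. stock: 77 - 23 = 54. total_sold = 72
  Event 8 (restock 37): 54 + 37 = 91
  Event 9 (sale 19): sell min(19,91)=19. stock: 91 - 19 = 72. total_sold = 91
  Event 10 (return 2): 72 + 2 = 74
  Event 11 (restock 17): 74 + 17 = 91
  Event 12 (restock 5): 91 + 5 = 96
  Event 13 (sale 20): sell min(20,96)=20. stock: 96 - 20 = 76. total_sold = 111
  Event 14 (return 5): 76 + 5 = 81
Final: stock = 81, total_sold = 111

Answer: 81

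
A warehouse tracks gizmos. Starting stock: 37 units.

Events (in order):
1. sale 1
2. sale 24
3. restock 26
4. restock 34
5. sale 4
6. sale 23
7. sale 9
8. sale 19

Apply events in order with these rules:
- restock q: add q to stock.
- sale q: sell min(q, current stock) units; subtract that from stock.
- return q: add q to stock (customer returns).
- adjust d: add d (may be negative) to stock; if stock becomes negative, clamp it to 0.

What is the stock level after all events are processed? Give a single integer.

Answer: 17

Derivation:
Processing events:
Start: stock = 37
  Event 1 (sale 1): sell min(1,37)=1. stock: 37 - 1 = 36. total_sold = 1
  Event 2 (sale 24): sell min(24,36)=24. stock: 36 - 24 = 12. total_sold = 25
  Event 3 (restock 26): 12 + 26 = 38
  Event 4 (restock 34): 38 + 34 = 72
  Event 5 (sale 4): sell min(4,72)=4. stock: 72 - 4 = 68. total_sold = 29
  Event 6 (sale 23): sell min(23,68)=23. stock: 68 - 23 = 45. total_sold = 52
  Event 7 (sale 9): sell min(9,45)=9. stock: 45 - 9 = 36. total_sold = 61
  Event 8 (sale 19): sell min(19,36)=19. stock: 36 - 19 = 17. total_sold = 80
Final: stock = 17, total_sold = 80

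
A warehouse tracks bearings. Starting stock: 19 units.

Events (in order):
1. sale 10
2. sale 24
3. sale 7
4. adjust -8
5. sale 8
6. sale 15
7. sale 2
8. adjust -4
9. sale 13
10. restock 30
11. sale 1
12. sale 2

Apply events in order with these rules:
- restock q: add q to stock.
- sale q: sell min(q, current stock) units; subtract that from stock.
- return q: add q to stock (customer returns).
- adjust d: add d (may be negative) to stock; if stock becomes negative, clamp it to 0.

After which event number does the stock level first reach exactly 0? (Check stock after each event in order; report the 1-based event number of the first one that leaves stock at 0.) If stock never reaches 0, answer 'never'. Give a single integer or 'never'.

Answer: 2

Derivation:
Processing events:
Start: stock = 19
  Event 1 (sale 10): sell min(10,19)=10. stock: 19 - 10 = 9. total_sold = 10
  Event 2 (sale 24): sell min(24,9)=9. stock: 9 - 9 = 0. total_sold = 19
  Event 3 (sale 7): sell min(7,0)=0. stock: 0 - 0 = 0. total_sold = 19
  Event 4 (adjust -8): 0 + -8 = 0 (clamped to 0)
  Event 5 (sale 8): sell min(8,0)=0. stock: 0 - 0 = 0. total_sold = 19
  Event 6 (sale 15): sell min(15,0)=0. stock: 0 - 0 = 0. total_sold = 19
  Event 7 (sale 2): sell min(2,0)=0. stock: 0 - 0 = 0. total_sold = 19
  Event 8 (adjust -4): 0 + -4 = 0 (clamped to 0)
  Event 9 (sale 13): sell min(13,0)=0. stock: 0 - 0 = 0. total_sold = 19
  Event 10 (restock 30): 0 + 30 = 30
  Event 11 (sale 1): sell min(1,30)=1. stock: 30 - 1 = 29. total_sold = 20
  Event 12 (sale 2): sell min(2,29)=2. stock: 29 - 2 = 27. total_sold = 22
Final: stock = 27, total_sold = 22

First zero at event 2.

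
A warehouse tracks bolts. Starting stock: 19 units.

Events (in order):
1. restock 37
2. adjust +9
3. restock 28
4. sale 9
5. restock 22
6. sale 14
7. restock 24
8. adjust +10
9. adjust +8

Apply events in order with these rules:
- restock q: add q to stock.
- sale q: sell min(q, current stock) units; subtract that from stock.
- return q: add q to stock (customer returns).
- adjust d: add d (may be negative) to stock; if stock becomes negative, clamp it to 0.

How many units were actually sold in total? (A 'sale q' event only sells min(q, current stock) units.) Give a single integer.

Processing events:
Start: stock = 19
  Event 1 (restock 37): 19 + 37 = 56
  Event 2 (adjust +9): 56 + 9 = 65
  Event 3 (restock 28): 65 + 28 = 93
  Event 4 (sale 9): sell min(9,93)=9. stock: 93 - 9 = 84. total_sold = 9
  Event 5 (restock 22): 84 + 22 = 106
  Event 6 (sale 14): sell min(14,106)=14. stock: 106 - 14 = 92. total_sold = 23
  Event 7 (restock 24): 92 + 24 = 116
  Event 8 (adjust +10): 116 + 10 = 126
  Event 9 (adjust +8): 126 + 8 = 134
Final: stock = 134, total_sold = 23

Answer: 23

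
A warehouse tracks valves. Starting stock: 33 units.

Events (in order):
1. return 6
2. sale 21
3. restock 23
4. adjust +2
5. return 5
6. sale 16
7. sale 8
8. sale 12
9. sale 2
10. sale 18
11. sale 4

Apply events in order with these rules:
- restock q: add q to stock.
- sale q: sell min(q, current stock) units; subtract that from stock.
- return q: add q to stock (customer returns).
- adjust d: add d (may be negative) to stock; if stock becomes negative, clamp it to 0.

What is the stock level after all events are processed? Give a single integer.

Answer: 0

Derivation:
Processing events:
Start: stock = 33
  Event 1 (return 6): 33 + 6 = 39
  Event 2 (sale 21): sell min(21,39)=21. stock: 39 - 21 = 18. total_sold = 21
  Event 3 (restock 23): 18 + 23 = 41
  Event 4 (adjust +2): 41 + 2 = 43
  Event 5 (return 5): 43 + 5 = 48
  Event 6 (sale 16): sell min(16,48)=16. stock: 48 - 16 = 32. total_sold = 37
  Event 7 (sale 8): sell min(8,32)=8. stock: 32 - 8 = 24. total_sold = 45
  Event 8 (sale 12): sell min(12,24)=12. stock: 24 - 12 = 12. total_sold = 57
  Event 9 (sale 2): sell min(2,12)=2. stock: 12 - 2 = 10. total_sold = 59
  Event 10 (sale 18): sell min(18,10)=10. stock: 10 - 10 = 0. total_sold = 69
  Event 11 (sale 4): sell min(4,0)=0. stock: 0 - 0 = 0. total_sold = 69
Final: stock = 0, total_sold = 69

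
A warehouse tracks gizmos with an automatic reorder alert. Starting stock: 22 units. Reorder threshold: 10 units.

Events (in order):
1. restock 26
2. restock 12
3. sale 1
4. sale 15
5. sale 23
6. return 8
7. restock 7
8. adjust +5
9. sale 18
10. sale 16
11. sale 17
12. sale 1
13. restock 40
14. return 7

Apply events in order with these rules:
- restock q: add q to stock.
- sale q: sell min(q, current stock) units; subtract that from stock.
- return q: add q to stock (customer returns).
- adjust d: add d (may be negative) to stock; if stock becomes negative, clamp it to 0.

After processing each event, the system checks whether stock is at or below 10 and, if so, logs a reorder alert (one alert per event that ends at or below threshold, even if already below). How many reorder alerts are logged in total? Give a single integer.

Processing events:
Start: stock = 22
  Event 1 (restock 26): 22 + 26 = 48
  Event 2 (restock 12): 48 + 12 = 60
  Event 3 (sale 1): sell min(1,60)=1. stock: 60 - 1 = 59. total_sold = 1
  Event 4 (sale 15): sell min(15,59)=15. stock: 59 - 15 = 44. total_sold = 16
  Event 5 (sale 23): sell min(23,44)=23. stock: 44 - 23 = 21. total_sold = 39
  Event 6 (return 8): 21 + 8 = 29
  Event 7 (restock 7): 29 + 7 = 36
  Event 8 (adjust +5): 36 + 5 = 41
  Event 9 (sale 18): sell min(18,41)=18. stock: 41 - 18 = 23. total_sold = 57
  Event 10 (sale 16): sell min(16,23)=16. stock: 23 - 16 = 7. total_sold = 73
  Event 11 (sale 17): sell min(17,7)=7. stock: 7 - 7 = 0. total_sold = 80
  Event 12 (sale 1): sell min(1,0)=0. stock: 0 - 0 = 0. total_sold = 80
  Event 13 (restock 40): 0 + 40 = 40
  Event 14 (return 7): 40 + 7 = 47
Final: stock = 47, total_sold = 80

Checking against threshold 10:
  After event 1: stock=48 > 10
  After event 2: stock=60 > 10
  After event 3: stock=59 > 10
  After event 4: stock=44 > 10
  After event 5: stock=21 > 10
  After event 6: stock=29 > 10
  After event 7: stock=36 > 10
  After event 8: stock=41 > 10
  After event 9: stock=23 > 10
  After event 10: stock=7 <= 10 -> ALERT
  After event 11: stock=0 <= 10 -> ALERT
  After event 12: stock=0 <= 10 -> ALERT
  After event 13: stock=40 > 10
  After event 14: stock=47 > 10
Alert events: [10, 11, 12]. Count = 3

Answer: 3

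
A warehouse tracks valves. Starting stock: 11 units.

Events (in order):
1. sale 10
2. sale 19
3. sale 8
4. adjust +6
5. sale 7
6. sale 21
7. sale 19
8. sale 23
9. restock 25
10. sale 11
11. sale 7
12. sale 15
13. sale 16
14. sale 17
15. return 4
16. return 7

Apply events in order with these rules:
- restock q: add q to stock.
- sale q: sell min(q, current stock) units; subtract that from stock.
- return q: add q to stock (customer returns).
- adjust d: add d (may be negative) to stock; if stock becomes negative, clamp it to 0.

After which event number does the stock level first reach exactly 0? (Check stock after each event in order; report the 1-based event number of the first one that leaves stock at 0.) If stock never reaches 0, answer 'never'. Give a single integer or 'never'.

Answer: 2

Derivation:
Processing events:
Start: stock = 11
  Event 1 (sale 10): sell min(10,11)=10. stock: 11 - 10 = 1. total_sold = 10
  Event 2 (sale 19): sell min(19,1)=1. stock: 1 - 1 = 0. total_sold = 11
  Event 3 (sale 8): sell min(8,0)=0. stock: 0 - 0 = 0. total_sold = 11
  Event 4 (adjust +6): 0 + 6 = 6
  Event 5 (sale 7): sell min(7,6)=6. stock: 6 - 6 = 0. total_sold = 17
  Event 6 (sale 21): sell min(21,0)=0. stock: 0 - 0 = 0. total_sold = 17
  Event 7 (sale 19): sell min(19,0)=0. stock: 0 - 0 = 0. total_sold = 17
  Event 8 (sale 23): sell min(23,0)=0. stock: 0 - 0 = 0. total_sold = 17
  Event 9 (restock 25): 0 + 25 = 25
  Event 10 (sale 11): sell min(11,25)=11. stock: 25 - 11 = 14. total_sold = 28
  Event 11 (sale 7): sell min(7,14)=7. stock: 14 - 7 = 7. total_sold = 35
  Event 12 (sale 15): sell min(15,7)=7. stock: 7 - 7 = 0. total_sold = 42
  Event 13 (sale 16): sell min(16,0)=0. stock: 0 - 0 = 0. total_sold = 42
  Event 14 (sale 17): sell min(17,0)=0. stock: 0 - 0 = 0. total_sold = 42
  Event 15 (return 4): 0 + 4 = 4
  Event 16 (return 7): 4 + 7 = 11
Final: stock = 11, total_sold = 42

First zero at event 2.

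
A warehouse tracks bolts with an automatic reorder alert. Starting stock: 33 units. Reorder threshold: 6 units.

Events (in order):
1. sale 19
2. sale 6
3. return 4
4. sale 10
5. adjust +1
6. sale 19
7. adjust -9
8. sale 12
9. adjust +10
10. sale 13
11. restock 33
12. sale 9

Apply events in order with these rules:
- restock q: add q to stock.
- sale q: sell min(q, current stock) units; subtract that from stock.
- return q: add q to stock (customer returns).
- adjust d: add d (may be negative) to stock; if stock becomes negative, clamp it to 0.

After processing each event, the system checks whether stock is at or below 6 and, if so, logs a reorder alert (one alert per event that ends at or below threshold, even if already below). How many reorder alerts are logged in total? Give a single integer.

Processing events:
Start: stock = 33
  Event 1 (sale 19): sell min(19,33)=19. stock: 33 - 19 = 14. total_sold = 19
  Event 2 (sale 6): sell min(6,14)=6. stock: 14 - 6 = 8. total_sold = 25
  Event 3 (return 4): 8 + 4 = 12
  Event 4 (sale 10): sell min(10,12)=10. stock: 12 - 10 = 2. total_sold = 35
  Event 5 (adjust +1): 2 + 1 = 3
  Event 6 (sale 19): sell min(19,3)=3. stock: 3 - 3 = 0. total_sold = 38
  Event 7 (adjust -9): 0 + -9 = 0 (clamped to 0)
  Event 8 (sale 12): sell min(12,0)=0. stock: 0 - 0 = 0. total_sold = 38
  Event 9 (adjust +10): 0 + 10 = 10
  Event 10 (sale 13): sell min(13,10)=10. stock: 10 - 10 = 0. total_sold = 48
  Event 11 (restock 33): 0 + 33 = 33
  Event 12 (sale 9): sell min(9,33)=9. stock: 33 - 9 = 24. total_sold = 57
Final: stock = 24, total_sold = 57

Checking against threshold 6:
  After event 1: stock=14 > 6
  After event 2: stock=8 > 6
  After event 3: stock=12 > 6
  After event 4: stock=2 <= 6 -> ALERT
  After event 5: stock=3 <= 6 -> ALERT
  After event 6: stock=0 <= 6 -> ALERT
  After event 7: stock=0 <= 6 -> ALERT
  After event 8: stock=0 <= 6 -> ALERT
  After event 9: stock=10 > 6
  After event 10: stock=0 <= 6 -> ALERT
  After event 11: stock=33 > 6
  After event 12: stock=24 > 6
Alert events: [4, 5, 6, 7, 8, 10]. Count = 6

Answer: 6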